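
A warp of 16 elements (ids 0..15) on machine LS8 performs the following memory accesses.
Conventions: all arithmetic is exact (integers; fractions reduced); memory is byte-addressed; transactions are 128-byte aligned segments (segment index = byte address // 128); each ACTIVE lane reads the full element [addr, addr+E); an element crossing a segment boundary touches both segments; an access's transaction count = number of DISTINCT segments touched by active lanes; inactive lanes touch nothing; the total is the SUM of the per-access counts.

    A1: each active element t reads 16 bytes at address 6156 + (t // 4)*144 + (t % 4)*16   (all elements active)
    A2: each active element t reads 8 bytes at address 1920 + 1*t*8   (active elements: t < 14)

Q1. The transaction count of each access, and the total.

A1: 4 transactions
A2: 1 transaction

Answer: 4,1; total 5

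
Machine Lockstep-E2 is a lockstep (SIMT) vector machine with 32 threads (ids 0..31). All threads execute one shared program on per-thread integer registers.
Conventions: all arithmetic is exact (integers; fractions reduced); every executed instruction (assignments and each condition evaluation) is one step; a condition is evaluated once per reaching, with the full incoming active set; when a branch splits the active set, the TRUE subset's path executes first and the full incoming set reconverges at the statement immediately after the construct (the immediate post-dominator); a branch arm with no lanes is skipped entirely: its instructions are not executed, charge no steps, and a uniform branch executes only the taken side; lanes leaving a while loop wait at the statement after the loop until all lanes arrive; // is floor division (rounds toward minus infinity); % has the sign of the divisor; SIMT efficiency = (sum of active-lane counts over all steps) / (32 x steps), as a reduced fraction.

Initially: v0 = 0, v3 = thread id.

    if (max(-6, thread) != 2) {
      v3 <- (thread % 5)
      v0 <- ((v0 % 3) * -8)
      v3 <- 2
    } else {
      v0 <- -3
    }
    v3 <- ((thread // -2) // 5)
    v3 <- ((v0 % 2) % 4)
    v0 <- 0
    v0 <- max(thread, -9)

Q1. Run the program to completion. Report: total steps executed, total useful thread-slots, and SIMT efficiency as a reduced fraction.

Answer: 9 steps, 254 useful, 127/144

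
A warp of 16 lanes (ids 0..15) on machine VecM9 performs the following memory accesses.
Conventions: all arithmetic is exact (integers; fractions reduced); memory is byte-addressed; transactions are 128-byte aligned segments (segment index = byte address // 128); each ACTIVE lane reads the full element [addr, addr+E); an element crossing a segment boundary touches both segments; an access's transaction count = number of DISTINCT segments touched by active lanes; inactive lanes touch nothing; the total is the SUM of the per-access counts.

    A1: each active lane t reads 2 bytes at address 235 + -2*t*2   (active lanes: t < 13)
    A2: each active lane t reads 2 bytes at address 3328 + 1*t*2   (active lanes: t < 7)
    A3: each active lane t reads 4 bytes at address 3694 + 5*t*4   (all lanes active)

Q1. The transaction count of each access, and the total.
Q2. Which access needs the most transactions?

A1: 1 transaction
A2: 1 transaction
A3: 4 transactions

Answer: 1,1,4; total 6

Answer: A3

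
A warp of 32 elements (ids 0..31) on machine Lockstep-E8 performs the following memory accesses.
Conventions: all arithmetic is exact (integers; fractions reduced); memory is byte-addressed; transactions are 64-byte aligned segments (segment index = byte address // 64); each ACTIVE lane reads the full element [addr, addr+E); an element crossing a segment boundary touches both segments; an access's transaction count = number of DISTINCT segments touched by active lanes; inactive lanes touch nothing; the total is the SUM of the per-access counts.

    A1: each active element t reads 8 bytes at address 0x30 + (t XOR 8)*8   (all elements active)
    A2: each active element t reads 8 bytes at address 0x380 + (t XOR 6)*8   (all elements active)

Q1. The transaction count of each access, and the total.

A1: 5 transactions
A2: 4 transactions

Answer: 5,4; total 9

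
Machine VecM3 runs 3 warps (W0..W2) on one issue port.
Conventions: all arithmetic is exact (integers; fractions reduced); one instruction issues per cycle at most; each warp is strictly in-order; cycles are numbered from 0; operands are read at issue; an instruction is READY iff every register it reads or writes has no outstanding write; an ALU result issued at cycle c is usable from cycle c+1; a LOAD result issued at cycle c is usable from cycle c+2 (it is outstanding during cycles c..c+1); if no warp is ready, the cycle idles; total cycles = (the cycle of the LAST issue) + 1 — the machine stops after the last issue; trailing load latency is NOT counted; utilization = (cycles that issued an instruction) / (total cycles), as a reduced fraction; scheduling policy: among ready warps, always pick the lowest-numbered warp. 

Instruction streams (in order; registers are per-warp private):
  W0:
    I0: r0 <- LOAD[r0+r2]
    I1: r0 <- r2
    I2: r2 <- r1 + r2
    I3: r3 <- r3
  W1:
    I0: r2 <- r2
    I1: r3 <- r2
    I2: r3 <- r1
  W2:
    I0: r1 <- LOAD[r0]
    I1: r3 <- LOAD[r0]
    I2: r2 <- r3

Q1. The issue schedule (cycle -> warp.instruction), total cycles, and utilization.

cycle 0: W0.I0
cycle 1: W1.I0
cycle 2: W0.I1
cycle 3: W0.I2
cycle 4: W0.I3
cycle 5: W1.I1
cycle 6: W1.I2
cycle 7: W2.I0
cycle 8: W2.I1
cycle 9: idle
cycle 10: W2.I2

Answer: 11 cycles, utilization 10/11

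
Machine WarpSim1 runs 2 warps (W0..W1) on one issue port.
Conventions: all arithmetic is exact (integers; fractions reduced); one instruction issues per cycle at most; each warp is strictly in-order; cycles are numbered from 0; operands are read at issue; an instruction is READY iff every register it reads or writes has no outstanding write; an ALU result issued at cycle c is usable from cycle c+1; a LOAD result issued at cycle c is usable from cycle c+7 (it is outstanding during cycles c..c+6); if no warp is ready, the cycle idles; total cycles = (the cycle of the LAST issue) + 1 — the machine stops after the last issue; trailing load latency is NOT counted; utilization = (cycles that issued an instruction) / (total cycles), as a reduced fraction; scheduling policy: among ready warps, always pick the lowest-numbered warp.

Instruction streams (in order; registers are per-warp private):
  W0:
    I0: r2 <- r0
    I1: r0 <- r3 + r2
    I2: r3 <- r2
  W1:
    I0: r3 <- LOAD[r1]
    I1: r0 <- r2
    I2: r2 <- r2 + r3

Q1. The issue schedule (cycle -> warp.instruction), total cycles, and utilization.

cycle 0: W0.I0
cycle 1: W0.I1
cycle 2: W0.I2
cycle 3: W1.I0
cycle 4: W1.I1
cycle 5: idle
cycle 6: idle
cycle 7: idle
cycle 8: idle
cycle 9: idle
cycle 10: W1.I2

Answer: 11 cycles, utilization 6/11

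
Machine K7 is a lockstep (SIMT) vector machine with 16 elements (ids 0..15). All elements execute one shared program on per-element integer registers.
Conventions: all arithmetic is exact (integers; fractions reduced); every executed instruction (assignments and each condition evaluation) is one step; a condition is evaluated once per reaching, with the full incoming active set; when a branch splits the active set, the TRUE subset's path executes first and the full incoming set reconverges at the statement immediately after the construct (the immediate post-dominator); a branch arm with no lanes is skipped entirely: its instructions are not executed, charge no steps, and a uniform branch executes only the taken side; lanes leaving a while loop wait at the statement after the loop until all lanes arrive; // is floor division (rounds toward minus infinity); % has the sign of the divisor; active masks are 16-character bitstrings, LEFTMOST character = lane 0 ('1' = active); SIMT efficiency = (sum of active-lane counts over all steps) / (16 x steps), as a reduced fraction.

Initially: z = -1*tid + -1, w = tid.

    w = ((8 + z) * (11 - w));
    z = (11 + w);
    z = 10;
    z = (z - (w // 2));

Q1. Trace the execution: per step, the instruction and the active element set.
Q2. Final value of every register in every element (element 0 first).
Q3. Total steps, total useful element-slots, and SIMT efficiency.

step 0: w <- ((8 + z) * (11 - w))    1111111111111111
step 1: z <- (11 + w)                1111111111111111
step 2: z <- 10                      1111111111111111
step 3: z <- (z - (w // 2))          1111111111111111

Answer: 4 steps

z: -28,-20,-12,-6,0,4,8,10,12,12,12,10,8,4,0,-6
w: 77,60,45,32,21,12,5,0,-3,-4,-3,0,5,12,21,32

steps = 4; useful = 64; efficiency = 64/64 = 1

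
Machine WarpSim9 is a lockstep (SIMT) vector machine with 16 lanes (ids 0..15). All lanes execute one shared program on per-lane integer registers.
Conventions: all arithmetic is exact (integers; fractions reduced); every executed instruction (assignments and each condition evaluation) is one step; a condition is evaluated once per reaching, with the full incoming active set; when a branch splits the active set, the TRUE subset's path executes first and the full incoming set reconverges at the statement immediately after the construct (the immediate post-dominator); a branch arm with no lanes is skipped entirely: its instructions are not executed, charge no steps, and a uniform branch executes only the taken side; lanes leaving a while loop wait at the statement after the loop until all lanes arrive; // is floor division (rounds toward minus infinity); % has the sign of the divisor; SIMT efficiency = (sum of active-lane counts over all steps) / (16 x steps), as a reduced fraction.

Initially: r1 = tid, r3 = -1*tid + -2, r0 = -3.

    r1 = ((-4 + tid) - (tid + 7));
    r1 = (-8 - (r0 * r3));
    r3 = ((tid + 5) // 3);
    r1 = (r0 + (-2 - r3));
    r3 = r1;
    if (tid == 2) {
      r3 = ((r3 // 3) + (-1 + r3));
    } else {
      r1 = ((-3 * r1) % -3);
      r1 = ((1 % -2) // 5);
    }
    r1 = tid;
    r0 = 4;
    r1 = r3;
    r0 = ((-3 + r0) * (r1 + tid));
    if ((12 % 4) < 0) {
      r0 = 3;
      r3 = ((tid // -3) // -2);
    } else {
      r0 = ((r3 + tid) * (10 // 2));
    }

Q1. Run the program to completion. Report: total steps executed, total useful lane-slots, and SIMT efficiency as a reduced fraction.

Answer: 15 steps, 223 useful, 223/240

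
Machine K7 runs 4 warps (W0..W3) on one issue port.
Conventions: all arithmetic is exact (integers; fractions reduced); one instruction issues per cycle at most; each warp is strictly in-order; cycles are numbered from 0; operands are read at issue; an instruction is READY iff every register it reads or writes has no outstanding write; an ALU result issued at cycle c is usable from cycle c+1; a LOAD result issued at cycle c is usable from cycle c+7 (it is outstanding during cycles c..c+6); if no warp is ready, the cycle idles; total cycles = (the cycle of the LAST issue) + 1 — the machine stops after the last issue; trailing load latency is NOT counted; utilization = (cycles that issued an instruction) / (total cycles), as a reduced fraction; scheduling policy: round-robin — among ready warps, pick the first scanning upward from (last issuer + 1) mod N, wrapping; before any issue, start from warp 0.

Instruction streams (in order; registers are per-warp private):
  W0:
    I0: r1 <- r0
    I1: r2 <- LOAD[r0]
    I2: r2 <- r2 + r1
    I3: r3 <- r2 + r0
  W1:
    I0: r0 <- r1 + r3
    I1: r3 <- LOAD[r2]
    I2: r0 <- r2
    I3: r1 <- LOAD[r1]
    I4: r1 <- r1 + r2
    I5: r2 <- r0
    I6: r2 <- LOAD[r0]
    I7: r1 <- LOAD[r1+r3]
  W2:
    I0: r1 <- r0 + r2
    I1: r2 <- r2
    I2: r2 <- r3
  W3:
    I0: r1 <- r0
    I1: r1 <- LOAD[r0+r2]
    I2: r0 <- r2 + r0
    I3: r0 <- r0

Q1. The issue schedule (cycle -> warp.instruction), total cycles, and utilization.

cycle 0: W0.I0
cycle 1: W1.I0
cycle 2: W2.I0
cycle 3: W3.I0
cycle 4: W0.I1
cycle 5: W1.I1
cycle 6: W2.I1
cycle 7: W3.I1
cycle 8: W1.I2
cycle 9: W2.I2
cycle 10: W3.I2
cycle 11: W0.I2
cycle 12: W1.I3
cycle 13: W3.I3
cycle 14: W0.I3
cycle 15: idle
cycle 16: idle
cycle 17: idle
cycle 18: idle
cycle 19: W1.I4
cycle 20: W1.I5
cycle 21: W1.I6
cycle 22: W1.I7

Answer: 23 cycles, utilization 19/23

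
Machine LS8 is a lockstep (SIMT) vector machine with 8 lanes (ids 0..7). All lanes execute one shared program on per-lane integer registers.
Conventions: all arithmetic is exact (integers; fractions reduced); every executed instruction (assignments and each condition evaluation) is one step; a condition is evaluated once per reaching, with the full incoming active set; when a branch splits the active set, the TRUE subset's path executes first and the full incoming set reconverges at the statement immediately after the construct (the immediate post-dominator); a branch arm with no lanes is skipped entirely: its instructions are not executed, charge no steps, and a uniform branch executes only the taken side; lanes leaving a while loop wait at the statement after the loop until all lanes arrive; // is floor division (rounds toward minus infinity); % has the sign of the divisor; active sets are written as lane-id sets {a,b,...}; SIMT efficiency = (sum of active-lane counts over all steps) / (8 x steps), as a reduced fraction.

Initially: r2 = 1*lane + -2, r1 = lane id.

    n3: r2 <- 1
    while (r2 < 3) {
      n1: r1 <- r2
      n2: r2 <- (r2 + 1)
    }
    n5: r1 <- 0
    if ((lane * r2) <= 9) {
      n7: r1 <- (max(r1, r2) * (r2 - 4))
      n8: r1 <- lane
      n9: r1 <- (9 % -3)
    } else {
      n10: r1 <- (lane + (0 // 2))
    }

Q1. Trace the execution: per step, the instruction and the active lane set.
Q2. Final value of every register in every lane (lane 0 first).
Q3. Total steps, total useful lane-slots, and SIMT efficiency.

step 0: r2 <- 1                      {0,1,2,3,4,5,6,7}
step 1: eval (r2 < 3)                {0,1,2,3,4,5,6,7}
step 2: r1 <- r2                     {0,1,2,3,4,5,6,7}
step 3: r2 <- (r2 + 1)               {0,1,2,3,4,5,6,7}
step 4: eval (r2 < 3)                {0,1,2,3,4,5,6,7}
step 5: r1 <- r2                     {0,1,2,3,4,5,6,7}
step 6: r2 <- (r2 + 1)               {0,1,2,3,4,5,6,7}
step 7: eval (r2 < 3)                {0,1,2,3,4,5,6,7}
step 8: r1 <- 0                      {0,1,2,3,4,5,6,7}
step 9: eval ((lane * r2) <= 9)      {0,1,2,3,4,5,6,7}
step 10: r1 <- (max(r1, r2) * (r2 - 4)) {0,1,2,3}
step 11: r1 <- lane                   {0,1,2,3}
step 12: r1 <- (9 % -3)               {0,1,2,3}
step 13: r1 <- (lane + (0 // 2))      {4,5,6,7}

Answer: 14 steps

r2: 3,3,3,3,3,3,3,3
r1: 0,0,0,0,4,5,6,7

steps = 14; useful = 96; efficiency = 96/112 = 6/7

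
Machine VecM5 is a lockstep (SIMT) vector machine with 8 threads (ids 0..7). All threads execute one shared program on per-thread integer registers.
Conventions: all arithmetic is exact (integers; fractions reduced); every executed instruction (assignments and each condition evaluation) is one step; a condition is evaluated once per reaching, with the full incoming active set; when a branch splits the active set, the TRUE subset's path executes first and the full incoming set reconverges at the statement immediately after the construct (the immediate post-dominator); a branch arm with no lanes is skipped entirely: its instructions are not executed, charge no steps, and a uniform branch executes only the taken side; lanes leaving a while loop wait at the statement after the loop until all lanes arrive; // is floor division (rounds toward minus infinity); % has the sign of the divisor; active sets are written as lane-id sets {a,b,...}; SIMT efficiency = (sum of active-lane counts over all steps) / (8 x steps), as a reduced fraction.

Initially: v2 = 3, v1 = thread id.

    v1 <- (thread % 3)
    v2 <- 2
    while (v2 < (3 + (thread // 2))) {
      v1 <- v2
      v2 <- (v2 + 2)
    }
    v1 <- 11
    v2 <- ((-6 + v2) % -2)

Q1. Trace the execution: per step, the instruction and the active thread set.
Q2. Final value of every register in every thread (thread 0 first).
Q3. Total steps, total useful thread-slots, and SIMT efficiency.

step 0: v1 <- (thread % 3)           {0,1,2,3,4,5,6,7}
step 1: v2 <- 2                      {0,1,2,3,4,5,6,7}
step 2: eval (v2 < (3 + (thread // 2))) {0,1,2,3,4,5,6,7}
step 3: v1 <- v2                     {0,1,2,3,4,5,6,7}
step 4: v2 <- (v2 + 2)               {0,1,2,3,4,5,6,7}
step 5: eval (v2 < (3 + (thread // 2))) {0,1,2,3,4,5,6,7}
step 6: v1 <- v2                     {4,5,6,7}
step 7: v2 <- (v2 + 2)               {4,5,6,7}
step 8: eval (v2 < (3 + (thread // 2))) {4,5,6,7}
step 9: v1 <- 11                     {0,1,2,3,4,5,6,7}
step 10: v2 <- ((-6 + v2) % -2)       {0,1,2,3,4,5,6,7}

Answer: 11 steps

v2: 0,0,0,0,0,0,0,0
v1: 11,11,11,11,11,11,11,11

steps = 11; useful = 76; efficiency = 76/88 = 19/22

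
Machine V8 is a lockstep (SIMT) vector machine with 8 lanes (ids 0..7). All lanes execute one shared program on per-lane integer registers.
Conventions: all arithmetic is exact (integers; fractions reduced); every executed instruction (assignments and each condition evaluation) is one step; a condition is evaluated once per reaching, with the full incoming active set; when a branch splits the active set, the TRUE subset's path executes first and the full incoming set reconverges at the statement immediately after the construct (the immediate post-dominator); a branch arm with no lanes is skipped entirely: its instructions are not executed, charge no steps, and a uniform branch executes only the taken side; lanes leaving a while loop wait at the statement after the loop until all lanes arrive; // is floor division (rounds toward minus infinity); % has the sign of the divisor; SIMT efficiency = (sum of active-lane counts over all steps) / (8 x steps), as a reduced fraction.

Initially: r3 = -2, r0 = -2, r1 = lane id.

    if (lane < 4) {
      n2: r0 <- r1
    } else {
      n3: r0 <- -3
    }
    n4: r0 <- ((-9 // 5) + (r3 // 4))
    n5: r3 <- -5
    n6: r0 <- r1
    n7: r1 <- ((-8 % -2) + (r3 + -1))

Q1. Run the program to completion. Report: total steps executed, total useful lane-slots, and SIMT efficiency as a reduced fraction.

Answer: 7 steps, 48 useful, 6/7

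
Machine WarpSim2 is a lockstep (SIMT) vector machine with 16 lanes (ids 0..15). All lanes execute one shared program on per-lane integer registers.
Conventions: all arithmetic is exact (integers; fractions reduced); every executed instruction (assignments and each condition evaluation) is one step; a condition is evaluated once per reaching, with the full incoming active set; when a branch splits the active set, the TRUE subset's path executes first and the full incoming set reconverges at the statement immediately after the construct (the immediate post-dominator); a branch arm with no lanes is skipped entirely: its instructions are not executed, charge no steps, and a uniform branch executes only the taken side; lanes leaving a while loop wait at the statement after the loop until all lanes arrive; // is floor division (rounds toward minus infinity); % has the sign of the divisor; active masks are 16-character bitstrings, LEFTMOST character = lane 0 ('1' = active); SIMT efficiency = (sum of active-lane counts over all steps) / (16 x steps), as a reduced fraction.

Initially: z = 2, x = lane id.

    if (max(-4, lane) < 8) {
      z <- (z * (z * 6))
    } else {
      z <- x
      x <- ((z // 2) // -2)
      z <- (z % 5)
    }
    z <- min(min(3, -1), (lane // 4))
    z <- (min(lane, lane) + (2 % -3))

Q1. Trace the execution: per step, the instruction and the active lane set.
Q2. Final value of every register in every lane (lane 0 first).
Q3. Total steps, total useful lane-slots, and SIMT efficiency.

step 0: eval (max(-4, lane) < 8)     1111111111111111
step 1: z <- (z * (z * 6))           1111111100000000
step 2: z <- x                       0000000011111111
step 3: x <- ((z // 2) // -2)        0000000011111111
step 4: z <- (z % 5)                 0000000011111111
step 5: z <- min(min(3, -1), (lane // 4)) 1111111111111111
step 6: z <- (min(lane, lane) + (2 % -3)) 1111111111111111

Answer: 7 steps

z: -1,0,1,2,3,4,5,6,7,8,9,10,11,12,13,14
x: 0,1,2,3,4,5,6,7,-2,-2,-3,-3,-3,-3,-4,-4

steps = 7; useful = 80; efficiency = 80/112 = 5/7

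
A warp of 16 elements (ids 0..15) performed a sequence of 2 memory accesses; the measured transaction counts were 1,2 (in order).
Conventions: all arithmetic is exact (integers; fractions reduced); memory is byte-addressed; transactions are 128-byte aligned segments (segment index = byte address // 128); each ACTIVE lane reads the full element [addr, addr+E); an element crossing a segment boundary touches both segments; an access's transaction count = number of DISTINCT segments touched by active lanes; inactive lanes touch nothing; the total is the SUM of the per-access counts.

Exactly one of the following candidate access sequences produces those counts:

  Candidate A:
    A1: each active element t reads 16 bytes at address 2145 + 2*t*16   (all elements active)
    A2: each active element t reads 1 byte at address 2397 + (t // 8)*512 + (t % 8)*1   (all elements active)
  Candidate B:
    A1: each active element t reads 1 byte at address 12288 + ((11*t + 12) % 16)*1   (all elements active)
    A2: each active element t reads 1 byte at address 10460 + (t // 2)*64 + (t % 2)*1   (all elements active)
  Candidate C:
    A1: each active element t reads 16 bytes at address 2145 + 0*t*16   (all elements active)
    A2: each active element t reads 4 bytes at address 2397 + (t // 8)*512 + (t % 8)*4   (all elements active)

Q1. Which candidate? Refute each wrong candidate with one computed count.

A: A1 gives 5 transactions, not 1
B: A2 gives 5 transactions, not 2
C: all counts match (1,2)

Answer: C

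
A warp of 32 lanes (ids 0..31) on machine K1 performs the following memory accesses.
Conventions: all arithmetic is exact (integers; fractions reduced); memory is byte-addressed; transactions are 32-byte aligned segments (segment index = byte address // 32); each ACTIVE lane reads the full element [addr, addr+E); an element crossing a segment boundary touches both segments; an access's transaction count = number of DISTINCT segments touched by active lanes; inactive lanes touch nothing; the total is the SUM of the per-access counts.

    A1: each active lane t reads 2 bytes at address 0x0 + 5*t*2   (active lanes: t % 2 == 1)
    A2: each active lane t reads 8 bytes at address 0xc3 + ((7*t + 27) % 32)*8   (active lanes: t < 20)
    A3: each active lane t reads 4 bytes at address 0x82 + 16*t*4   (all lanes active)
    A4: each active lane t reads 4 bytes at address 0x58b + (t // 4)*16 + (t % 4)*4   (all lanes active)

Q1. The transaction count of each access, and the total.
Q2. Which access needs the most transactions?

A1: 10 transactions
A2: 8 transactions
A3: 32 transactions
A4: 5 transactions

Answer: 10,8,32,5; total 55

Answer: A3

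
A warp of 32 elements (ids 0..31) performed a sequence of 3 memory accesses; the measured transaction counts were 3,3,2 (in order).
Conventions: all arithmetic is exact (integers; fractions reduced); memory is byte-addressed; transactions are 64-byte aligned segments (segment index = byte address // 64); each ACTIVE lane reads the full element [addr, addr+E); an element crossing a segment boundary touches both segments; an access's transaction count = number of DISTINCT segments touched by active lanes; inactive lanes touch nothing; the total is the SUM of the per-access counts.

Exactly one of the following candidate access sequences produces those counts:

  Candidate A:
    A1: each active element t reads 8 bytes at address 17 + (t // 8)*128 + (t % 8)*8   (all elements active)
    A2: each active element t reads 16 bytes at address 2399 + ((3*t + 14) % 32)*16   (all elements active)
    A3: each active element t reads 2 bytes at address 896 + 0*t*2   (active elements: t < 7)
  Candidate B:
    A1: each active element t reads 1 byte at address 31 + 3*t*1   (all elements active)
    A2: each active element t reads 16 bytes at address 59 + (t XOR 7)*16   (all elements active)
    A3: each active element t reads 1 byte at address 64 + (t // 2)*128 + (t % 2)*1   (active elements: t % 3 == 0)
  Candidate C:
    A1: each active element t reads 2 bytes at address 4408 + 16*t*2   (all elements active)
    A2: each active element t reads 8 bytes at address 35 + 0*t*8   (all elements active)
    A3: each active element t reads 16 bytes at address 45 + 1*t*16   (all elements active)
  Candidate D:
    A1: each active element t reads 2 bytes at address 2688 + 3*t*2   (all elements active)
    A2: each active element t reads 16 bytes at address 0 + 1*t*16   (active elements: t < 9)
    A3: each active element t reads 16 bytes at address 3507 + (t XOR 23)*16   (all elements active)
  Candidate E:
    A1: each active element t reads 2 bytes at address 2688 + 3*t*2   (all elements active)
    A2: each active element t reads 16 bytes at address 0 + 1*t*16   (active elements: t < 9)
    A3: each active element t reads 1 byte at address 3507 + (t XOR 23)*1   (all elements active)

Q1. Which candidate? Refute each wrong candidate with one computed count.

A: A1 gives 8 transactions, not 3
B: A1 gives 2 transactions, not 3
C: A1 gives 17 transactions, not 3
D: A3 gives 9 transactions, not 2
E: all counts match (3,3,2)

Answer: E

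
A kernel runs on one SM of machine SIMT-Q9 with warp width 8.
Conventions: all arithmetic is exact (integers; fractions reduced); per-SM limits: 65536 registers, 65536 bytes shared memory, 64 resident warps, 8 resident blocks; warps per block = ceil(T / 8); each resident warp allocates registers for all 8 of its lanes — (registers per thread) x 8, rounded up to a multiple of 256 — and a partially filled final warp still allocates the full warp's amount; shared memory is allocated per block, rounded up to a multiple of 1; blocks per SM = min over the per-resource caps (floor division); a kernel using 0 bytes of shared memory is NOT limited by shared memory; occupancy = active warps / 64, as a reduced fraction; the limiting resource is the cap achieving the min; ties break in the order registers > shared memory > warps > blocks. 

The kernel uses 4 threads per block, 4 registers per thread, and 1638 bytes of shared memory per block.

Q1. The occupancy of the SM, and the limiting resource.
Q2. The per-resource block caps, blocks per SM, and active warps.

Answer: occupancy 1/8, limited by blocks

registers: 256 blocks
shared memory: 40 blocks
warps: 64 blocks
blocks: 8 blocks

Answer: 8 blocks, 8 active warps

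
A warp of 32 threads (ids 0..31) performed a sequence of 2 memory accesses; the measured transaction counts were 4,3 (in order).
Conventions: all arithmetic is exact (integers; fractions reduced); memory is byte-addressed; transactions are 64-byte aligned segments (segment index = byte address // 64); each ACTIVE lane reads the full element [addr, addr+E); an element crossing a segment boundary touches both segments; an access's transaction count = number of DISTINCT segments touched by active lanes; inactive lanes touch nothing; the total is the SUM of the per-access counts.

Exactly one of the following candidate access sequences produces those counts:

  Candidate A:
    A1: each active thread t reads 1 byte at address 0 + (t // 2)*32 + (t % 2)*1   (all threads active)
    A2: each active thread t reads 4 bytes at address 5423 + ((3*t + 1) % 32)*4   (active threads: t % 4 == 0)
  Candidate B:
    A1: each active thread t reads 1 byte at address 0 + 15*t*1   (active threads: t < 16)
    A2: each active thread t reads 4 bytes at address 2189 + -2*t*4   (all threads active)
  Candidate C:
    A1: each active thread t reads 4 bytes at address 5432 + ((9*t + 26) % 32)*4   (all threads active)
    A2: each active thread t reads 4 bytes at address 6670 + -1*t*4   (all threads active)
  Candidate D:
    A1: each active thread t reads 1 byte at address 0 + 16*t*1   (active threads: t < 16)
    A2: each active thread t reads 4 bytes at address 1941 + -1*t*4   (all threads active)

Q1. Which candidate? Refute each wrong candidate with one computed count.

A: A1 gives 8 transactions, not 4
B: A2 gives 5 transactions, not 3
C: A1 gives 3 transactions, not 4
D: all counts match (4,3)

Answer: D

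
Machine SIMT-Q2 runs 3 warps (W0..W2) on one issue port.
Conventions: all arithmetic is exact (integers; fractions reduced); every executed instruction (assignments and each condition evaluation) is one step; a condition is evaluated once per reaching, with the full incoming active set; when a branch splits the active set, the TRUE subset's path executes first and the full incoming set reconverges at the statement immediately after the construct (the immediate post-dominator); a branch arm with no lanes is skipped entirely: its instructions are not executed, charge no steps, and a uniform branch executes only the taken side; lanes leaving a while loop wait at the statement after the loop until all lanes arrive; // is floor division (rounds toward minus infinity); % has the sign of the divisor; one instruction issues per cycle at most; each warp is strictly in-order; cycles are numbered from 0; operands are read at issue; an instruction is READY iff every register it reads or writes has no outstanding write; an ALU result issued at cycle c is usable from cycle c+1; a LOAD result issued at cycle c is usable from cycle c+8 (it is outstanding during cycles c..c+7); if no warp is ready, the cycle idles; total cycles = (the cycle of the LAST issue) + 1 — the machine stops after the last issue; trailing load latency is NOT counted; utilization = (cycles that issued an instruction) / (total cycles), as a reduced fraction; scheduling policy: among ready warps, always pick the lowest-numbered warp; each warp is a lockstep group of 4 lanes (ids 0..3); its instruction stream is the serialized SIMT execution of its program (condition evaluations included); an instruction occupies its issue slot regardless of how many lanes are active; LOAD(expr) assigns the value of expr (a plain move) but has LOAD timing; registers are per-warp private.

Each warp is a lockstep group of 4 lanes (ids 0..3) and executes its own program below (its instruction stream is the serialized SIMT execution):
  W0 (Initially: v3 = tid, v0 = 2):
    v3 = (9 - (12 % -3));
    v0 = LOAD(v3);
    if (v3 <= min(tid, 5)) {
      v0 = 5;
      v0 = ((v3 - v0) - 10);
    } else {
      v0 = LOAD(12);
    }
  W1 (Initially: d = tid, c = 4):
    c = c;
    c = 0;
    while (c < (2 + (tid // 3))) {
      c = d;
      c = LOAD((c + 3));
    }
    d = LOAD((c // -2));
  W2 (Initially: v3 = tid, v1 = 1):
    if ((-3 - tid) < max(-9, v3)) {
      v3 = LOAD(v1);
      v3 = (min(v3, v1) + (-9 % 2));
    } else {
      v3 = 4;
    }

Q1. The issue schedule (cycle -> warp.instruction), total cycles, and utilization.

cycle 0: W0.I0
cycle 1: W0.I1
cycle 2: W0.I2
cycle 3: W1.I0
cycle 4: W1.I1
cycle 5: W1.I2
cycle 6: W1.I3
cycle 7: W1.I4
cycle 8: W2.I0
cycle 9: W0.I3
cycle 10: W2.I1
cycle 11: idle
cycle 12: idle
cycle 13: idle
cycle 14: idle
cycle 15: W1.I5
cycle 16: W1.I6
cycle 17: idle
cycle 18: W2.I2

Answer: 19 cycles, utilization 14/19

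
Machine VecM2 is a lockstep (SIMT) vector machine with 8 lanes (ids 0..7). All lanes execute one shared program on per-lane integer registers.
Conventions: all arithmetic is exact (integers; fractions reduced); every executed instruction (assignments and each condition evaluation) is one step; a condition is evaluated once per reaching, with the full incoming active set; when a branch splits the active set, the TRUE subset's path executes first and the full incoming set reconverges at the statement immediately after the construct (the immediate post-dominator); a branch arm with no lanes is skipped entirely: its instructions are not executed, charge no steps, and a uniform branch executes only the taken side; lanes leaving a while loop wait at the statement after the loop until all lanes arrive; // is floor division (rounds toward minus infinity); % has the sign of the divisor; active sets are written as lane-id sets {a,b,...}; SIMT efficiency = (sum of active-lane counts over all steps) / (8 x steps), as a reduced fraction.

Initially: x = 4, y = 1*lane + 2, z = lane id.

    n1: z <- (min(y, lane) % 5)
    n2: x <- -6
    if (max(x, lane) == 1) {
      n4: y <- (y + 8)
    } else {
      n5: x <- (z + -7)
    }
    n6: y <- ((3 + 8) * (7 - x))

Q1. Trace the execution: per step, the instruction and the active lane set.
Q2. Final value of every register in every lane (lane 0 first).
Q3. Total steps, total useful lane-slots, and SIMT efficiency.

step 0: z <- (min(y, lane) % 5)      {0,1,2,3,4,5,6,7}
step 1: x <- -6                      {0,1,2,3,4,5,6,7}
step 2: eval (max(x, lane) == 1)     {0,1,2,3,4,5,6,7}
step 3: y <- (y + 8)                 {1}
step 4: x <- (z + -7)                {0,2,3,4,5,6,7}
step 5: y <- ((3 + 8) * (7 - x))     {0,1,2,3,4,5,6,7}

Answer: 6 steps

x: -7,-6,-5,-4,-3,-7,-6,-5
y: 154,143,132,121,110,154,143,132
z: 0,1,2,3,4,0,1,2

steps = 6; useful = 40; efficiency = 40/48 = 5/6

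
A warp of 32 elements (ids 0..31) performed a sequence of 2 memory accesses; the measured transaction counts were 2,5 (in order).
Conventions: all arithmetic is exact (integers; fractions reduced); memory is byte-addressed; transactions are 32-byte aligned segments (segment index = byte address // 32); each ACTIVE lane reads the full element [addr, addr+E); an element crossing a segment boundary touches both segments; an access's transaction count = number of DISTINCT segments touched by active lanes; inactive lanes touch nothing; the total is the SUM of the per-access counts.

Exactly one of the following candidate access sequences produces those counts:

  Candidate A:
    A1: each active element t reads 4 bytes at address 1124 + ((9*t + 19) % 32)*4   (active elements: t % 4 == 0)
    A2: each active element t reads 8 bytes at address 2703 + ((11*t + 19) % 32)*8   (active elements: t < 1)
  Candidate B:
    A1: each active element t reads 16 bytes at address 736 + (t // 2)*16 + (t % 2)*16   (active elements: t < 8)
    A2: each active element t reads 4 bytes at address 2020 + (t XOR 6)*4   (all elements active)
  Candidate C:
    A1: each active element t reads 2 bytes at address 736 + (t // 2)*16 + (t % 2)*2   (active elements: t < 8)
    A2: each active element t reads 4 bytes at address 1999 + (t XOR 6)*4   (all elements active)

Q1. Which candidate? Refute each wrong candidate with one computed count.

A: A1 gives 5 transactions, not 2
B: A1 gives 3 transactions, not 2
C: all counts match (2,5)

Answer: C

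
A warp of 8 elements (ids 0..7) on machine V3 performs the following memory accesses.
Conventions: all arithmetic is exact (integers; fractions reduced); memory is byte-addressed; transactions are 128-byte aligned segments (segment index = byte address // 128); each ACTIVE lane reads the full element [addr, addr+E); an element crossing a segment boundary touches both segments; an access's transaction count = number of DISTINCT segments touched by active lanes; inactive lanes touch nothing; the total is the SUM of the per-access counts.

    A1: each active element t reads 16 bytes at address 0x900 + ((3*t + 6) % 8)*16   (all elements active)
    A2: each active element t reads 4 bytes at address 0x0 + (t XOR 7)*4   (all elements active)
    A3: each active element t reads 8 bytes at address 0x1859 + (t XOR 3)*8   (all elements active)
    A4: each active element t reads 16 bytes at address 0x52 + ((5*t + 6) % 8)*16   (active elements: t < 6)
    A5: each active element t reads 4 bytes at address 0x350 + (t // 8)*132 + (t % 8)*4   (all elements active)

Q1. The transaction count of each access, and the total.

A1: 1 transaction
A2: 1 transaction
A3: 2 transactions
A4: 2 transactions
A5: 1 transaction

Answer: 1,1,2,2,1; total 7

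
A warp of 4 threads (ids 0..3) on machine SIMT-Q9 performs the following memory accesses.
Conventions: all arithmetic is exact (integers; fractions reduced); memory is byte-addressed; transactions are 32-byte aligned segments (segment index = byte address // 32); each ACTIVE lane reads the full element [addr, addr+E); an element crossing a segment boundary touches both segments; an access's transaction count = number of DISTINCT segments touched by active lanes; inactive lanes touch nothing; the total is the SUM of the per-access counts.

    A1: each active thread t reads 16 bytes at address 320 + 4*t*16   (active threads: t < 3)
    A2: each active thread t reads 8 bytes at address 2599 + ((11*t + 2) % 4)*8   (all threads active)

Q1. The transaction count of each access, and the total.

A1: 3 transactions
A2: 2 transactions

Answer: 3,2; total 5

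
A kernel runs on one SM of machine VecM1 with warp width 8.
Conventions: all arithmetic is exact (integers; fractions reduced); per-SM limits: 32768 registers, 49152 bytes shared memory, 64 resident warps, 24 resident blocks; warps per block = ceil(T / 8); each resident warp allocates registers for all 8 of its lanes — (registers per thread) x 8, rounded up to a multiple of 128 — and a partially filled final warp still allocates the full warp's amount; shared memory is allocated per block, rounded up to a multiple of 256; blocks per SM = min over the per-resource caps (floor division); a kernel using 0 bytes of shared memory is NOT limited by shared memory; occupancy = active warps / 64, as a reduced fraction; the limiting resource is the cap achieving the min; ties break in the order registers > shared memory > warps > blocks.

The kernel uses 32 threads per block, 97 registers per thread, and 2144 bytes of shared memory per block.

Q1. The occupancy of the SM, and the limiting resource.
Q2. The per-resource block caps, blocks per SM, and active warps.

Answer: occupancy 9/16, limited by registers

registers: 9 blocks
shared memory: 21 blocks
warps: 16 blocks
blocks: 24 blocks

Answer: 9 blocks, 36 active warps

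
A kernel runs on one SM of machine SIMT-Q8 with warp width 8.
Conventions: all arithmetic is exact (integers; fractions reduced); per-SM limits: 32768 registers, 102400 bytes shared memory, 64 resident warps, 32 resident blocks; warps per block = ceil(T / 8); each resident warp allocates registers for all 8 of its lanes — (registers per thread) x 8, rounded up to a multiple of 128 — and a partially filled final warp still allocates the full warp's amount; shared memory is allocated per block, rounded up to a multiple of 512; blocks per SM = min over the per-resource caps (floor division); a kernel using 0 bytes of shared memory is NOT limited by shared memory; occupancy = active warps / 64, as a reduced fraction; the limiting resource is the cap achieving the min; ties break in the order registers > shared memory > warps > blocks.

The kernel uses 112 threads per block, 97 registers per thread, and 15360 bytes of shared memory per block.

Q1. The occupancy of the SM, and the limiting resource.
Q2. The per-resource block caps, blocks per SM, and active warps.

Answer: occupancy 7/16, limited by registers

registers: 2 blocks
shared memory: 6 blocks
warps: 4 blocks
blocks: 32 blocks

Answer: 2 blocks, 28 active warps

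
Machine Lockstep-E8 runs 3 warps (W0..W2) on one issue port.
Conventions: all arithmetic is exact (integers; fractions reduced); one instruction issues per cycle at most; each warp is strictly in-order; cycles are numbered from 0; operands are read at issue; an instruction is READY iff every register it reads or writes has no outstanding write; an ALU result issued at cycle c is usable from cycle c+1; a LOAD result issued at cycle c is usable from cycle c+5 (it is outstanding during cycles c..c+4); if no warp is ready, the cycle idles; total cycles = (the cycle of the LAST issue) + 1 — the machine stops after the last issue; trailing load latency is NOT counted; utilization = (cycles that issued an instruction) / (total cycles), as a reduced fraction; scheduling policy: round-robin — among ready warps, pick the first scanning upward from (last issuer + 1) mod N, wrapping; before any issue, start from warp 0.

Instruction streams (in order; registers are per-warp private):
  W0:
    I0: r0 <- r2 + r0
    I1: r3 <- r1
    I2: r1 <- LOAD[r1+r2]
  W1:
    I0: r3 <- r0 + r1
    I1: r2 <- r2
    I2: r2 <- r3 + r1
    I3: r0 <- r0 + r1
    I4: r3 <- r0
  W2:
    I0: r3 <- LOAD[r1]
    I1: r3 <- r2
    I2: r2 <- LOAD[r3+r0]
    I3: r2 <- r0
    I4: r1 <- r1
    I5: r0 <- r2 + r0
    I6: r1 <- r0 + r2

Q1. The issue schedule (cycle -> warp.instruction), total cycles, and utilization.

cycle 0: W0.I0
cycle 1: W1.I0
cycle 2: W2.I0
cycle 3: W0.I1
cycle 4: W1.I1
cycle 5: W0.I2
cycle 6: W1.I2
cycle 7: W2.I1
cycle 8: W1.I3
cycle 9: W2.I2
cycle 10: W1.I4
cycle 11: idle
cycle 12: idle
cycle 13: idle
cycle 14: W2.I3
cycle 15: W2.I4
cycle 16: W2.I5
cycle 17: W2.I6

Answer: 18 cycles, utilization 5/6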